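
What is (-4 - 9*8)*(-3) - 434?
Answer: -206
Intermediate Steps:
(-4 - 9*8)*(-3) - 434 = (-4 - 72)*(-3) - 434 = -76*(-3) - 434 = 228 - 434 = -206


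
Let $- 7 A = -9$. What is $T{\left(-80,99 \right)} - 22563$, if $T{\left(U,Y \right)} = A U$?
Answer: $- \frac{158661}{7} \approx -22666.0$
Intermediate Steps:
$A = \frac{9}{7}$ ($A = \left(- \frac{1}{7}\right) \left(-9\right) = \frac{9}{7} \approx 1.2857$)
$T{\left(U,Y \right)} = \frac{9 U}{7}$
$T{\left(-80,99 \right)} - 22563 = \frac{9}{7} \left(-80\right) - 22563 = - \frac{720}{7} - 22563 = - \frac{158661}{7}$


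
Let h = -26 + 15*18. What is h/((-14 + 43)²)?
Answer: 244/841 ≈ 0.29013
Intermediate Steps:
h = 244 (h = -26 + 270 = 244)
h/((-14 + 43)²) = 244/((-14 + 43)²) = 244/(29²) = 244/841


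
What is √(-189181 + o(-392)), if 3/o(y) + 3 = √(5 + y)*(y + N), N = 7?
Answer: √7*√((27026 + 10404955*I*√43)/(-1 - 385*I*√43)) ≈ 4.5534e-7 + 434.95*I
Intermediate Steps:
o(y) = 3/(-3 + √(5 + y)*(7 + y)) (o(y) = 3/(-3 + √(5 + y)*(y + 7)) = 3/(-3 + √(5 + y)*(7 + y)))
√(-189181 + o(-392)) = √(-189181 + 3/(-3 + 7*√(5 - 392) - 392*√(5 - 392))) = √(-189181 + 3/(-3 + 7*√(-387) - 1176*I*√43)) = √(-189181 + 3/(-3 + 7*(3*I*√43) - 1176*I*√43)) = √(-189181 + 3/(-3 + 21*I*√43 - 1176*I*√43)) = √(-189181 + 3/(-3 - 1155*I*√43))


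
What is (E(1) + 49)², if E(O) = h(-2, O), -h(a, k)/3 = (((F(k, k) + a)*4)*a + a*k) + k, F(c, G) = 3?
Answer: 5776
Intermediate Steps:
h(a, k) = -3*k - 3*a*k - 3*a*(12 + 4*a) (h(a, k) = -3*((((3 + a)*4)*a + a*k) + k) = -3*(((12 + 4*a)*a + a*k) + k) = -3*((a*(12 + 4*a) + a*k) + k) = -3*((a*k + a*(12 + 4*a)) + k) = -3*(k + a*k + a*(12 + 4*a)) = -3*k - 3*a*k - 3*a*(12 + 4*a))
E(O) = 24 + 3*O (E(O) = -36*(-2) - 12*(-2)² - 3*O - 3*(-2)*O = 72 - 12*4 - 3*O + 6*O = 72 - 48 - 3*O + 6*O = 24 + 3*O)
(E(1) + 49)² = ((24 + 3*1) + 49)² = ((24 + 3) + 49)² = (27 + 49)² = 76² = 5776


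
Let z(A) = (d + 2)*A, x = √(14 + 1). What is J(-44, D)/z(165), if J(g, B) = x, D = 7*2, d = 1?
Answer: √15/495 ≈ 0.0078242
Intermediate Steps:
x = √15 ≈ 3.8730
D = 14
J(g, B) = √15
z(A) = 3*A (z(A) = (1 + 2)*A = 3*A)
J(-44, D)/z(165) = √15/((3*165)) = √15/495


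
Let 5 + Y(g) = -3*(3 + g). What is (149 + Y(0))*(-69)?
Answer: -9315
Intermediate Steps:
Y(g) = -14 - 3*g (Y(g) = -5 - 3*(3 + g) = -5 + (-9 - 3*g) = -14 - 3*g)
(149 + Y(0))*(-69) = (149 + (-14 - 3*0))*(-69) = (149 + (-14 + 0))*(-69) = (149 - 14)*(-69) = 135*(-69) = -9315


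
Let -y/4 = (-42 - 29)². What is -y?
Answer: 20164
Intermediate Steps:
y = -20164 (y = -4*(-42 - 29)² = -4*(-71)² = -4*5041 = -20164)
-y = -1*(-20164) = 20164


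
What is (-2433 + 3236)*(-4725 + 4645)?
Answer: -64240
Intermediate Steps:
(-2433 + 3236)*(-4725 + 4645) = 803*(-80) = -64240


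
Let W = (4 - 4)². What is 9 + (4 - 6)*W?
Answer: 9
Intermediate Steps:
W = 0 (W = 0² = 0)
9 + (4 - 6)*W = 9 + (4 - 6)*0 = 9 - 2*0 = 9 + 0 = 9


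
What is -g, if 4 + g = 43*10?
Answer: -426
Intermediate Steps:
g = 426 (g = -4 + 43*10 = -4 + 430 = 426)
-g = -1*426 = -426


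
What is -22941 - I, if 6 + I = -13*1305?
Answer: -5970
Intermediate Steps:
I = -16971 (I = -6 - 13*1305 = -6 - 16965 = -16971)
-22941 - I = -22941 - 1*(-16971) = -22941 + 16971 = -5970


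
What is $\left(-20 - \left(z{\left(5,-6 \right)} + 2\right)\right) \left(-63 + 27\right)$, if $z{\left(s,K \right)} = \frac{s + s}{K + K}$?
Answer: $762$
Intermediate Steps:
$z{\left(s,K \right)} = \frac{s}{K}$ ($z{\left(s,K \right)} = \frac{2 s}{2 K} = 2 s \frac{1}{2 K} = \frac{s}{K}$)
$\left(-20 - \left(z{\left(5,-6 \right)} + 2\right)\right) \left(-63 + 27\right) = \left(-20 - \left(\frac{5}{-6} + 2\right)\right) \left(-63 + 27\right) = \left(-20 - \left(5 \left(- \frac{1}{6}\right) + 2\right)\right) \left(-36\right) = \left(-20 - \left(- \frac{5}{6} + 2\right)\right) \left(-36\right) = \left(-20 - \frac{7}{6}\right) \left(-36\right) = \left(- \frac{127}{6}\right) \left(-36\right) = 762$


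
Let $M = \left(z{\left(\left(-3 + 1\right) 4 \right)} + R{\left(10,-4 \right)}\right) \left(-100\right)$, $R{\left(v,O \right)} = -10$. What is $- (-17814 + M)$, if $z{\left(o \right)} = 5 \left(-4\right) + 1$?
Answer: $14914$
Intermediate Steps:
$z{\left(o \right)} = -19$ ($z{\left(o \right)} = -20 + 1 = -19$)
$M = 2900$ ($M = \left(-19 - 10\right) \left(-100\right) = \left(-29\right) \left(-100\right) = 2900$)
$- (-17814 + M) = - (-17814 + 2900) = \left(-1\right) \left(-14914\right) = 14914$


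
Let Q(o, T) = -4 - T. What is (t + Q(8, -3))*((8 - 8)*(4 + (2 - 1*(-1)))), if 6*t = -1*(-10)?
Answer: 0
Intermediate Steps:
t = 5/3 (t = (-1*(-10))/6 = (⅙)*10 = 5/3 ≈ 1.6667)
(t + Q(8, -3))*((8 - 8)*(4 + (2 - 1*(-1)))) = (5/3 + (-4 - 1*(-3)))*((8 - 8)*(4 + (2 - 1*(-1)))) = (5/3 + (-4 + 3))*(0*(4 + (2 + 1))) = (5/3 - 1)*(0*(4 + 3)) = 2*(0*7)/3 = (⅔)*0 = 0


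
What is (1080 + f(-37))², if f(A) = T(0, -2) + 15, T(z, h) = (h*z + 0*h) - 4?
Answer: 1190281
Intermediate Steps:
T(z, h) = -4 + h*z (T(z, h) = (h*z + 0) - 4 = h*z - 4 = -4 + h*z)
f(A) = 11 (f(A) = (-4 - 2*0) + 15 = (-4 + 0) + 15 = -4 + 15 = 11)
(1080 + f(-37))² = (1080 + 11)² = 1091² = 1190281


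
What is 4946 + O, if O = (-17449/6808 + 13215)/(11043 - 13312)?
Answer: 76312652721/15447352 ≈ 4940.2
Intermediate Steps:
O = -89950271/15447352 (O = (-17449*1/6808 + 13215)/(-2269) = (-17449/6808 + 13215)*(-1/2269) = (89950271/6808)*(-1/2269) = -89950271/15447352 ≈ -5.8230)
4946 + O = 4946 - 89950271/15447352 = 76312652721/15447352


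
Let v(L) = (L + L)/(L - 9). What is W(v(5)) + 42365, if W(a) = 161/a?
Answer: 211503/5 ≈ 42301.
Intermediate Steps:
v(L) = 2*L/(-9 + L) (v(L) = (2*L)/(-9 + L) = 2*L/(-9 + L))
W(v(5)) + 42365 = 161/((2*5/(-9 + 5))) + 42365 = 161/((2*5/(-4))) + 42365 = 161/((2*5*(-¼))) + 42365 = 161/(-5/2) + 42365 = 161*(-⅖) + 42365 = -322/5 + 42365 = 211503/5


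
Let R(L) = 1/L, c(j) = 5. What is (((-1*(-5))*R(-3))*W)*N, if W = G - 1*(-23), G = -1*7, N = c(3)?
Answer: -400/3 ≈ -133.33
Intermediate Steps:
N = 5
G = -7
W = 16 (W = -7 - 1*(-23) = -7 + 23 = 16)
(((-1*(-5))*R(-3))*W)*N = ((-1*(-5)/(-3))*16)*5 = ((5*(-⅓))*16)*5 = -5/3*16*5 = -80/3*5 = -400/3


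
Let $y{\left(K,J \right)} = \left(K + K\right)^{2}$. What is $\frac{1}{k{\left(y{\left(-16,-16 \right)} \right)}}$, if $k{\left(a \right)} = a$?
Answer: $\frac{1}{1024} \approx 0.00097656$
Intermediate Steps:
$y{\left(K,J \right)} = 4 K^{2}$ ($y{\left(K,J \right)} = \left(2 K\right)^{2} = 4 K^{2}$)
$\frac{1}{k{\left(y{\left(-16,-16 \right)} \right)}} = \frac{1}{4 \left(-16\right)^{2}} = \frac{1}{4 \cdot 256} = \frac{1}{1024}$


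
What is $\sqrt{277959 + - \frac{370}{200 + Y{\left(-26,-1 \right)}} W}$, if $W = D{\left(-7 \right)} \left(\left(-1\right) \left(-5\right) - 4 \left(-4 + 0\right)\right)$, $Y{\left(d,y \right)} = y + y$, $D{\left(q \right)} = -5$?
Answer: $\frac{\sqrt{302911026}}{33} \approx 527.4$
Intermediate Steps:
$Y{\left(d,y \right)} = 2 y$
$W = -105$ ($W = - 5 \left(\left(-1\right) \left(-5\right) - 4 \left(-4 + 0\right)\right) = - 5 \left(5 - -16\right) = - 5 \left(5 + 16\right) = \left(-5\right) 21 = -105$)
$\sqrt{277959 + - \frac{370}{200 + Y{\left(-26,-1 \right)}} W} = \sqrt{277959 + - \frac{370}{200 + 2 \left(-1\right)} \left(-105\right)} = \sqrt{277959 + - \frac{370}{200 - 2} \left(-105\right)} = \sqrt{277959 + - \frac{370}{198} \left(-105\right)} = \sqrt{277959 + \left(-370\right) \frac{1}{198} \left(-105\right)} = \sqrt{277959 - - \frac{6475}{33}} = \sqrt{277959 + \frac{6475}{33}} = \sqrt{\frac{9179122}{33}} = \frac{\sqrt{302911026}}{33}$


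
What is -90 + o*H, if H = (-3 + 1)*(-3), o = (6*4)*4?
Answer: 486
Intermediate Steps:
o = 96 (o = 24*4 = 96)
H = 6 (H = -2*(-3) = 6)
-90 + o*H = -90 + 96*6 = -90 + 576 = 486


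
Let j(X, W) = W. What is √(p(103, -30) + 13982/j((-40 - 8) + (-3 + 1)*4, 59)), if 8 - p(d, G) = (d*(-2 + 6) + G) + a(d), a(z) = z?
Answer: 119*I*√59/59 ≈ 15.492*I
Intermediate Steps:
p(d, G) = 8 - G - 5*d (p(d, G) = 8 - ((d*(-2 + 6) + G) + d) = 8 - ((d*4 + G) + d) = 8 - ((4*d + G) + d) = 8 - ((G + 4*d) + d) = 8 - (G + 5*d) = 8 + (-G - 5*d) = 8 - G - 5*d)
√(p(103, -30) + 13982/j((-40 - 8) + (-3 + 1)*4, 59)) = √((8 - 1*(-30) - 5*103) + 13982/59) = √((8 + 30 - 515) + 13982*(1/59)) = √(-477 + 13982/59) = √(-14161/59) = 119*I*√59/59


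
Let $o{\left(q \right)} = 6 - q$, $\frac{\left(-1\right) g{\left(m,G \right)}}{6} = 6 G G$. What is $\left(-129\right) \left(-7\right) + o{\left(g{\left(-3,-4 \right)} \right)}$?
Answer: $1485$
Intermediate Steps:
$g{\left(m,G \right)} = - 36 G^{2}$ ($g{\left(m,G \right)} = - 6 \cdot 6 G G = - 6 \cdot 6 G^{2} = - 36 G^{2}$)
$\left(-129\right) \left(-7\right) + o{\left(g{\left(-3,-4 \right)} \right)} = \left(-129\right) \left(-7\right) - \left(-6 - 36 \left(-4\right)^{2}\right) = 903 - \left(-6 - 576\right) = 903 + \left(6 - -576\right) = 903 + \left(6 + 576\right) = 903 + 582 = 1485$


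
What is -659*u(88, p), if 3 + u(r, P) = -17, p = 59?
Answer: 13180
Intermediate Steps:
u(r, P) = -20 (u(r, P) = -3 - 17 = -20)
-659*u(88, p) = -659*(-20) = 13180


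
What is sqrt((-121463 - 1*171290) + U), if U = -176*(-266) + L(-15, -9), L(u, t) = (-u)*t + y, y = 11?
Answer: I*sqrt(246061) ≈ 496.05*I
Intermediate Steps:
L(u, t) = 11 - t*u (L(u, t) = (-u)*t + 11 = -t*u + 11 = 11 - t*u)
U = 46692 (U = -176*(-266) + (11 - 1*(-9)*(-15)) = 46816 + (11 - 135) = 46816 - 124 = 46692)
sqrt((-121463 - 1*171290) + U) = sqrt((-121463 - 1*171290) + 46692) = sqrt((-121463 - 171290) + 46692) = sqrt(-292753 + 46692) = sqrt(-246061) = I*sqrt(246061)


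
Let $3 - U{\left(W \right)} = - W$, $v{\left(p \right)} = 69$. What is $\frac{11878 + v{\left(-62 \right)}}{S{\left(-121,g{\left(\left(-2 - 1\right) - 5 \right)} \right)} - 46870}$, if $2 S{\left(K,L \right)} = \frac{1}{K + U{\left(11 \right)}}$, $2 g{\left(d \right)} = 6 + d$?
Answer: $- \frac{2556658}{10030181} \approx -0.2549$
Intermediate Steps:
$U{\left(W \right)} = 3 + W$ ($U{\left(W \right)} = 3 - - W = 3 + W$)
$g{\left(d \right)} = 3 + \frac{d}{2}$ ($g{\left(d \right)} = \frac{6 + d}{2} = 3 + \frac{d}{2}$)
$S{\left(K,L \right)} = \frac{1}{2 \left(14 + K\right)}$ ($S{\left(K,L \right)} = \frac{1}{2 \left(K + \left(3 + 11\right)\right)} = \frac{1}{2 \left(K + 14\right)} = \frac{1}{2 \left(14 + K\right)}$)
$\frac{11878 + v{\left(-62 \right)}}{S{\left(-121,g{\left(\left(-2 - 1\right) - 5 \right)} \right)} - 46870} = \frac{11878 + 69}{\frac{1}{2 \left(14 - 121\right)} - 46870} = \frac{11947}{\frac{1}{2 \left(-107\right)} - 46870} = \frac{11947}{\frac{1}{2} \left(- \frac{1}{107}\right) - 46870} = \frac{11947}{- \frac{1}{214} - 46870} = \frac{11947}{- \frac{10030181}{214}} = 11947 \left(- \frac{214}{10030181}\right) = - \frac{2556658}{10030181}$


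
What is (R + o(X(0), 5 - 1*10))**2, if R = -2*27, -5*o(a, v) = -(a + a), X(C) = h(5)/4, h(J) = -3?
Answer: 294849/100 ≈ 2948.5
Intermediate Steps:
X(C) = -3/4
o(a, v) = 2*a/5 (o(a, v) = -(-1)*(a + a)/5 = -(-1)*2*a/5 = -(-2)*a/5 = 2*a/5)
R = -54
(R + o(X(0), 5 - 1*10))**2 = (-54 + (2/5)*(-3/4))**2 = (-54 - 3/10)**2 = (-543/10)**2 = 294849/100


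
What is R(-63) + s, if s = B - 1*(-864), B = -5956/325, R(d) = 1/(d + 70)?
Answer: 1924233/2275 ≈ 845.82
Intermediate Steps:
R(d) = 1/(70 + d)
B = -5956/325 (B = -5956*1/325 = -5956/325 ≈ -18.326)
s = 274844/325 (s = -5956/325 - 1*(-864) = -5956/325 + 864 = 274844/325 ≈ 845.67)
R(-63) + s = 1/(70 - 63) + 274844/325 = 1/7 + 274844/325 = ⅐ + 274844/325 = 1924233/2275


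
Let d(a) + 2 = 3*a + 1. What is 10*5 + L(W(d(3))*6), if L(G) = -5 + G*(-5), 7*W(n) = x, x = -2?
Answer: 375/7 ≈ 53.571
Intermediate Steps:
d(a) = -1 + 3*a (d(a) = -2 + (3*a + 1) = -2 + (1 + 3*a) = -1 + 3*a)
W(n) = -2/7 (W(n) = (⅐)*(-2) = -2/7)
L(G) = -5 - 5*G
10*5 + L(W(d(3))*6) = 10*5 + (-5 - (-10)*6/7) = 50 + (-5 - 5*(-12/7)) = 50 + (-5 + 60/7) = 50 + 25/7 = 375/7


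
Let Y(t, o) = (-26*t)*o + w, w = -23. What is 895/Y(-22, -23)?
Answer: -895/13179 ≈ -0.067911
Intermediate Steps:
Y(t, o) = -23 - 26*o*t (Y(t, o) = (-26*t)*o - 23 = -26*o*t - 23 = -23 - 26*o*t)
895/Y(-22, -23) = 895/(-23 - 26*(-23)*(-22)) = 895/(-23 - 13156) = 895/(-13179) = 895*(-1/13179) = -895/13179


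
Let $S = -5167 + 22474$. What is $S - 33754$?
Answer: $-16447$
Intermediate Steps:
$S = 17307$
$S - 33754 = 17307 - 33754 = -16447$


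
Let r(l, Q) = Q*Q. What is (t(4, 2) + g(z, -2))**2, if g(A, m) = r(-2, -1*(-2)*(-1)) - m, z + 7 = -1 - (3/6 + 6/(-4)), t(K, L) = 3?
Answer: 81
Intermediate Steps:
r(l, Q) = Q**2
z = -7 (z = -7 + (-1 - (3/6 + 6/(-4))) = -7 + (-1 - (3*(1/6) + 6*(-1/4))) = -7 + (-1 - (1/2 - 3/2)) = -7 + (-1 - 1*(-1)) = -7 + (-1 + 1) = -7 + 0 = -7)
g(A, m) = 4 - m (g(A, m) = (-1*(-2)*(-1))**2 - m = (2*(-1))**2 - m = (-2)**2 - m = 4 - m)
(t(4, 2) + g(z, -2))**2 = (3 + (4 - 1*(-2)))**2 = (3 + (4 + 2))**2 = (3 + 6)**2 = 9**2 = 81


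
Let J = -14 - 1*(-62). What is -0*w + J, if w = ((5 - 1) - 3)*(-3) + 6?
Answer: 48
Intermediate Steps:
J = 48 (J = -14 + 62 = 48)
w = 3 (w = (4 - 3)*(-3) + 6 = 1*(-3) + 6 = -3 + 6 = 3)
-0*w + J = -0*3 + 48 = -43*0 + 48 = 0 + 48 = 48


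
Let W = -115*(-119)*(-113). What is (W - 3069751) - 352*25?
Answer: -4624956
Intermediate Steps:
W = -1546405 (W = 13685*(-113) = -1546405)
(W - 3069751) - 352*25 = (-1546405 - 3069751) - 352*25 = -4616156 - 8800 = -4624956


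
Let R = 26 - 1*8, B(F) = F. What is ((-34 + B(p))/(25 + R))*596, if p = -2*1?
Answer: -21456/43 ≈ -498.98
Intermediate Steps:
p = -2
R = 18 (R = 26 - 8 = 18)
((-34 + B(p))/(25 + R))*596 = ((-34 - 2)/(25 + 18))*596 = -36/43*596 = -21456/43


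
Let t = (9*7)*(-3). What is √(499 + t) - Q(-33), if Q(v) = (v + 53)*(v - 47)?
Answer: 1600 + √310 ≈ 1617.6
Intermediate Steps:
t = -189 (t = 63*(-3) = -189)
Q(v) = (-47 + v)*(53 + v) (Q(v) = (53 + v)*(-47 + v) = (-47 + v)*(53 + v))
√(499 + t) - Q(-33) = √(499 - 189) - (-2491 + (-33)² + 6*(-33)) = √310 - (-2491 + 1089 - 198) = √310 - 1*(-1600) = √310 + 1600 = 1600 + √310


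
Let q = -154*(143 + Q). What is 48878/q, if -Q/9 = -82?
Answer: -24439/67837 ≈ -0.36026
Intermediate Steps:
Q = 738 (Q = -9*(-82) = 738)
q = -135674 (q = -154*(143 + 738) = -154*881 = -135674)
48878/q = 48878/(-135674) = 48878*(-1/135674) = -24439/67837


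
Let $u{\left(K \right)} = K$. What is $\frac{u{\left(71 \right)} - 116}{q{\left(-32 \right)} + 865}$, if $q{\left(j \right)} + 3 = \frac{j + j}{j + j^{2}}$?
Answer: $- \frac{279}{5344} \approx -0.052208$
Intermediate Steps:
$q{\left(j \right)} = -3 + \frac{2 j}{j + j^{2}}$ ($q{\left(j \right)} = -3 + \frac{j + j}{j + j^{2}} = -3 + \frac{2 j}{j + j^{2}}$)
$\frac{u{\left(71 \right)} - 116}{q{\left(-32 \right)} + 865} = \frac{71 - 116}{\frac{-1 - -96}{1 - 32} + 865} = - \frac{45}{\frac{-1 + 96}{-31} + 865} = - \frac{45}{\left(- \frac{1}{31}\right) 95 + 865} = - \frac{45}{- \frac{95}{31} + 865} = - \frac{45}{\frac{26720}{31}} = \left(-45\right) \frac{31}{26720} = - \frac{279}{5344}$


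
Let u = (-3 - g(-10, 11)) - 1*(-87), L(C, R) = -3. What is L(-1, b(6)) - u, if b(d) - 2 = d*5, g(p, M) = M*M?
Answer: 34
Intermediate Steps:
g(p, M) = M**2
b(d) = 2 + 5*d (b(d) = 2 + d*5 = 2 + 5*d)
u = -37 (u = (-3 - 1*11**2) - 1*(-87) = (-3 - 1*121) + 87 = (-3 - 121) + 87 = -124 + 87 = -37)
L(-1, b(6)) - u = -3 - 1*(-37) = -3 + 37 = 34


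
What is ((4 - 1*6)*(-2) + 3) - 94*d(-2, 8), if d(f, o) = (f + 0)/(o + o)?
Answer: 75/4 ≈ 18.750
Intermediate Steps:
d(f, o) = f/(2*o) (d(f, o) = f/((2*o)) = f*(1/(2*o)) = f/(2*o))
((4 - 1*6)*(-2) + 3) - 94*d(-2, 8) = ((4 - 1*6)*(-2) + 3) - 47*(-2)/8 = ((4 - 6)*(-2) + 3) - 47*(-2)/8 = (-2*(-2) + 3) - 94*(-⅛) = (4 + 3) + 47/4 = 7 + 47/4 = 75/4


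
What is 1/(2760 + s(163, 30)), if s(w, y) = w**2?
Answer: 1/29329 ≈ 3.4096e-5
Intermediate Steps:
1/(2760 + s(163, 30)) = 1/(2760 + 163**2) = 1/(2760 + 26569) = 1/29329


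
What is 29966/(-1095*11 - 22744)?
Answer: -29966/34789 ≈ -0.86136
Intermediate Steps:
29966/(-1095*11 - 22744) = 29966/(-12045 - 22744) = 29966/(-34789) = 29966*(-1/34789) = -29966/34789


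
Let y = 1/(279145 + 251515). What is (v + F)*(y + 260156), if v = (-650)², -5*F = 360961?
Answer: 241807635877126979/2653300 ≈ 9.1135e+10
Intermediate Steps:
F = -360961/5 (F = -⅕*360961 = -360961/5 ≈ -72192.)
y = 1/530660 ≈ 1.8844e-6
v = 422500
(v + F)*(y + 260156) = (422500 - 360961/5)*(1/530660 + 260156) = (1751539/5)*(138054382961/530660) = 241807635877126979/2653300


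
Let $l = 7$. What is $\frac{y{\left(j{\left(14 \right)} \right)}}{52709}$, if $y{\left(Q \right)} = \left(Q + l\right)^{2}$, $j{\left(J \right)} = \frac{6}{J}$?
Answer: $\frac{2704}{2582741} \approx 0.0010469$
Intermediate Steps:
$y{\left(Q \right)} = \left(7 + Q\right)^{2}$ ($y{\left(Q \right)} = \left(Q + 7\right)^{2} = \left(7 + Q\right)^{2}$)
$\frac{y{\left(j{\left(14 \right)} \right)}}{52709} = \frac{\left(7 + \frac{6}{14}\right)^{2}}{52709} = \left(7 + 6 \cdot \frac{1}{14}\right)^{2} \cdot \frac{1}{52709} = \left(7 + \frac{3}{7}\right)^{2} \cdot \frac{1}{52709} = \left(\frac{52}{7}\right)^{2} \cdot \frac{1}{52709} = \frac{2704}{49} \cdot \frac{1}{52709} = \frac{2704}{2582741}$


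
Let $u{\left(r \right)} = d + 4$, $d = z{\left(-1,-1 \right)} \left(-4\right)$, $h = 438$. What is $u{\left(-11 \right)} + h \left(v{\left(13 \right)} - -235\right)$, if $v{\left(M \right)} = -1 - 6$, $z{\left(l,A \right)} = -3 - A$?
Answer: $99876$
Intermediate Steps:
$v{\left(M \right)} = -7$ ($v{\left(M \right)} = -1 - 6 = -7$)
$d = 8$ ($d = \left(-3 - -1\right) \left(-4\right) = \left(-3 + 1\right) \left(-4\right) = \left(-2\right) \left(-4\right) = 8$)
$u{\left(r \right)} = 12$ ($u{\left(r \right)} = 8 + 4 = 12$)
$u{\left(-11 \right)} + h \left(v{\left(13 \right)} - -235\right) = 12 + 438 \left(-7 - -235\right) = 12 + 438 \left(-7 + 235\right) = 12 + 438 \cdot 228 = 12 + 99864 = 99876$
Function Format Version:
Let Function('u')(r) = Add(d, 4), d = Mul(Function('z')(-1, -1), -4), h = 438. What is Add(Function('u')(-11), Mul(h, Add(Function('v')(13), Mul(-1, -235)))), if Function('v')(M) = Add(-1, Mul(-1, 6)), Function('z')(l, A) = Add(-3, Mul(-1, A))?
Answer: 99876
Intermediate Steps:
Function('v')(M) = -7 (Function('v')(M) = Add(-1, -6) = -7)
d = 8 (d = Mul(Add(-3, Mul(-1, -1)), -4) = Mul(Add(-3, 1), -4) = Mul(-2, -4) = 8)
Function('u')(r) = 12 (Function('u')(r) = Add(8, 4) = 12)
Add(Function('u')(-11), Mul(h, Add(Function('v')(13), Mul(-1, -235)))) = Add(12, Mul(438, Add(-7, Mul(-1, -235)))) = Add(12, Mul(438, Add(-7, 235))) = Add(12, Mul(438, 228)) = Add(12, 99864) = 99876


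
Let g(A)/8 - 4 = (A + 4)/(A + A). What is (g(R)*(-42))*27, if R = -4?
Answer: -36288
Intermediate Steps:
g(A) = 32 + 4*(4 + A)/A (g(A) = 32 + 8*((A + 4)/(A + A)) = 32 + 8*((4 + A)/((2*A))) = 32 + 8*((4 + A)*(1/(2*A))) = 32 + 8*((4 + A)/(2*A)) = 32 + 4*(4 + A)/A)
(g(R)*(-42))*27 = ((36 + 16/(-4))*(-42))*27 = ((36 + 16*(-1/4))*(-42))*27 = ((36 - 4)*(-42))*27 = (32*(-42))*27 = -1344*27 = -36288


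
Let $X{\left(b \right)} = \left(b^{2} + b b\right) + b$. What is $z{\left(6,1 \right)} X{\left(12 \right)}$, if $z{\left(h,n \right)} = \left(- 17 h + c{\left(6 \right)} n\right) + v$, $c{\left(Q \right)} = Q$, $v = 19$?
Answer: $-23100$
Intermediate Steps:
$z{\left(h,n \right)} = 19 - 17 h + 6 n$ ($z{\left(h,n \right)} = \left(- 17 h + 6 n\right) + 19 = 19 - 17 h + 6 n$)
$X{\left(b \right)} = b + 2 b^{2}$ ($X{\left(b \right)} = \left(b^{2} + b^{2}\right) + b = 2 b^{2} + b = b + 2 b^{2}$)
$z{\left(6,1 \right)} X{\left(12 \right)} = \left(19 - 102 + 6 \cdot 1\right) 12 \left(1 + 2 \cdot 12\right) = \left(19 - 102 + 6\right) 12 \left(1 + 24\right) = - 77 \cdot 12 \cdot 25 = \left(-77\right) 300 = -23100$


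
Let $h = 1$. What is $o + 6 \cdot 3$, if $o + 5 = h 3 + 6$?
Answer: $22$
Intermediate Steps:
$o = 4$ ($o = -5 + \left(1 \cdot 3 + 6\right) = -5 + \left(3 + 6\right) = -5 + 9 = 4$)
$o + 6 \cdot 3 = 4 + 6 \cdot 3 = 4 + 18 = 22$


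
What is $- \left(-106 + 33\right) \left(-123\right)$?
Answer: $-8979$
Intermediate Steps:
$- \left(-106 + 33\right) \left(-123\right) = - \left(-73\right) \left(-123\right) = \left(-1\right) 8979 = -8979$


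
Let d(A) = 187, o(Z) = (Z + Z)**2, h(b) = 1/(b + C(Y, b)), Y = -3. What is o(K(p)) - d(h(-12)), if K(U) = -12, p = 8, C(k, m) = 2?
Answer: 389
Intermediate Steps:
h(b) = 1/(2 + b) (h(b) = 1/(b + 2) = 1/(2 + b))
o(Z) = 4*Z**2 (o(Z) = (2*Z)**2 = 4*Z**2)
o(K(p)) - d(h(-12)) = 4*(-12)**2 - 1*187 = 4*144 - 187 = 576 - 187 = 389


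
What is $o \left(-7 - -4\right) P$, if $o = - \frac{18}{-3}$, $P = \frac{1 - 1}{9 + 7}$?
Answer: $0$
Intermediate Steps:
$P = 0$ ($P = \frac{0}{16} = 0 \cdot \frac{1}{16} = 0$)
$o = 6$ ($o = \left(-18\right) \left(- \frac{1}{3}\right) = 6$)
$o \left(-7 - -4\right) P = 6 \left(-7 - -4\right) 0 = 6 \left(-7 + 4\right) 0 = 6 \left(-3\right) 0 = \left(-18\right) 0 = 0$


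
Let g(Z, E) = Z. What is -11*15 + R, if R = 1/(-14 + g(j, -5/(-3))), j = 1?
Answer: -2146/13 ≈ -165.08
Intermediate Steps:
R = -1/13 (R = 1/(-14 + 1) = 1/(-13) = -1/13 ≈ -0.076923)
-11*15 + R = -11*15 - 1/13 = -165 - 1/13 = -2146/13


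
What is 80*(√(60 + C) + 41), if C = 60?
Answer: 3280 + 160*√30 ≈ 4156.4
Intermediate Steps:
80*(√(60 + C) + 41) = 80*(√(60 + 60) + 41) = 80*(√120 + 41) = 80*(2*√30 + 41) = 80*(41 + 2*√30) = 3280 + 160*√30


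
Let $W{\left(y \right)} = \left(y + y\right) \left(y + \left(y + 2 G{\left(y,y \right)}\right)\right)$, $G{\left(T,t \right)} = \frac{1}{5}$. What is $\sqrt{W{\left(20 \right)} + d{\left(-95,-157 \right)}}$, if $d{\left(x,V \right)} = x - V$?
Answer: $\sqrt{1678} \approx 40.963$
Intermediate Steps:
$G{\left(T,t \right)} = \frac{1}{5}$
$W{\left(y \right)} = 2 y \left(\frac{2}{5} + 2 y\right)$ ($W{\left(y \right)} = \left(y + y\right) \left(y + \left(y + 2 \cdot \frac{1}{5}\right)\right) = 2 y \left(y + \left(y + \frac{2}{5}\right)\right) = 2 y \left(y + \left(\frac{2}{5} + y\right)\right) = 2 y \left(\frac{2}{5} + 2 y\right)$)
$\sqrt{W{\left(20 \right)} + d{\left(-95,-157 \right)}} = \sqrt{\frac{4}{5} \cdot 20 \left(1 + 5 \cdot 20\right) - -62} = \sqrt{\frac{4}{5} \cdot 20 \left(1 + 100\right) + \left(-95 + 157\right)} = \sqrt{\frac{4}{5} \cdot 20 \cdot 101 + 62} = \sqrt{1616 + 62} = \sqrt{1678}$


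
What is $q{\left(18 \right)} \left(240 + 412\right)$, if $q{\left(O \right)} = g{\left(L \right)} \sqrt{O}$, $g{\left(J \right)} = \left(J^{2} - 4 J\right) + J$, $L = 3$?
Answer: $0$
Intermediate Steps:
$g{\left(J \right)} = J^{2} - 3 J$
$q{\left(O \right)} = 0$ ($q{\left(O \right)} = 3 \left(-3 + 3\right) \sqrt{O} = 3 \cdot 0 \sqrt{O} = 0 \sqrt{O} = 0$)
$q{\left(18 \right)} \left(240 + 412\right) = 0 \left(240 + 412\right) = 0 \cdot 652 = 0$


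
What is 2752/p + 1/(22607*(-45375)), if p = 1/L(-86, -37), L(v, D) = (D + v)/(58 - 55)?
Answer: -115742233464001/1025792625 ≈ -1.1283e+5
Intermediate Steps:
L(v, D) = D/3 + v/3 (L(v, D) = (D + v)/3 = (D + v)*(1/3) = D/3 + v/3)
p = -1/41 (p = 1/((1/3)*(-37) + (1/3)*(-86)) = 1/(-37/3 - 86/3) = 1/(-41) = -1/41 ≈ -0.024390)
2752/p + 1/(22607*(-45375)) = 2752/(-1/41) + 1/(22607*(-45375)) = 2752*(-41) + (1/22607)*(-1/45375) = -112832 - 1/1025792625 = -115742233464001/1025792625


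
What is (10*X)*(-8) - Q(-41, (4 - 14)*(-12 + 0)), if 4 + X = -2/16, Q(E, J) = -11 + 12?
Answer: 329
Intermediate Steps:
Q(E, J) = 1
X = -33/8 (X = -4 - 2/16 = -4 - 2*1/16 = -4 - ⅛ = -33/8 ≈ -4.1250)
(10*X)*(-8) - Q(-41, (4 - 14)*(-12 + 0)) = (10*(-33/8))*(-8) - 1*1 = -165/4*(-8) - 1 = 330 - 1 = 329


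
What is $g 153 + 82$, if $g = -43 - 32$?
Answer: $-11393$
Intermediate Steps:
$g = -75$ ($g = -43 - 32 = -75$)
$g 153 + 82 = \left(-75\right) 153 + 82 = -11475 + 82 = -11393$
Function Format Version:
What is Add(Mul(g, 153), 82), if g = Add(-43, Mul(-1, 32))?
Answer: -11393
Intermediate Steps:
g = -75 (g = Add(-43, -32) = -75)
Add(Mul(g, 153), 82) = Add(Mul(-75, 153), 82) = Add(-11475, 82) = -11393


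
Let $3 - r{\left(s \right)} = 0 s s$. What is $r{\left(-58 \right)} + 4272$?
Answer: $4275$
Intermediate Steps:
$r{\left(s \right)} = 3$ ($r{\left(s \right)} = 3 - 0 s s = 3 - 0 s = 3 - 0 = 3 + 0 = 3$)
$r{\left(-58 \right)} + 4272 = 3 + 4272 = 4275$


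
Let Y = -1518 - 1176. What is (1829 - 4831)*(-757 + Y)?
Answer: 10359902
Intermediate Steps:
Y = -2694
(1829 - 4831)*(-757 + Y) = (1829 - 4831)*(-757 - 2694) = -3002*(-3451) = 10359902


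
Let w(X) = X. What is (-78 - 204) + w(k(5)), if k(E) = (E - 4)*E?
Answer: -277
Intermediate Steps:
k(E) = E*(-4 + E) (k(E) = (-4 + E)*E = E*(-4 + E))
(-78 - 204) + w(k(5)) = (-78 - 204) + 5*(-4 + 5) = -282 + 5*1 = -282 + 5 = -277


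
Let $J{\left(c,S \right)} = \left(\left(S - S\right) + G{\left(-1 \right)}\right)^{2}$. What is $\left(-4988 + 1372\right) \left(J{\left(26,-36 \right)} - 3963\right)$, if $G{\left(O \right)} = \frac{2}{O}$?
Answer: $14315744$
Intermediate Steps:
$J{\left(c,S \right)} = 4$ ($J{\left(c,S \right)} = \left(\left(S - S\right) + \frac{2}{-1}\right)^{2} = \left(0 + 2 \left(-1\right)\right)^{2} = \left(0 - 2\right)^{2} = \left(-2\right)^{2} = 4$)
$\left(-4988 + 1372\right) \left(J{\left(26,-36 \right)} - 3963\right) = \left(-4988 + 1372\right) \left(4 - 3963\right) = \left(-3616\right) \left(-3959\right) = 14315744$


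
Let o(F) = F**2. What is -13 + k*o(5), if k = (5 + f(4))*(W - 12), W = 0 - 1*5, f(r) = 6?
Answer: -4688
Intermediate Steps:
W = -5 (W = 0 - 5 = -5)
k = -187 (k = (5 + 6)*(-5 - 12) = 11*(-17) = -187)
-13 + k*o(5) = -13 - 187*5**2 = -13 - 187*25 = -13 - 4675 = -4688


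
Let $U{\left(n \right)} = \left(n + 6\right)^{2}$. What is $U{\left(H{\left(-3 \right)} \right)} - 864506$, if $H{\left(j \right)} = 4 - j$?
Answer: $-864337$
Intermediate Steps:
$U{\left(n \right)} = \left(6 + n\right)^{2}$
$U{\left(H{\left(-3 \right)} \right)} - 864506 = \left(6 + \left(4 - -3\right)\right)^{2} - 864506 = \left(6 + \left(4 + 3\right)\right)^{2} - 864506 = \left(6 + 7\right)^{2} - 864506 = 13^{2} - 864506 = 169 - 864506 = -864337$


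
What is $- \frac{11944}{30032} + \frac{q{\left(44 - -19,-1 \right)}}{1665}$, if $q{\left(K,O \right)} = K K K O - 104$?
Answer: $- \frac{941552699}{6250410} \approx -150.64$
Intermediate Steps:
$q{\left(K,O \right)} = -104 + O K^{3}$ ($q{\left(K,O \right)} = K^{2} K O - 104 = K^{3} O - 104 = O K^{3} - 104 = -104 + O K^{3}$)
$- \frac{11944}{30032} + \frac{q{\left(44 - -19,-1 \right)}}{1665} = - \frac{11944}{30032} + \frac{-104 - \left(44 - -19\right)^{3}}{1665} = \left(-11944\right) \frac{1}{30032} + \left(-104 - \left(44 + 19\right)^{3}\right) \frac{1}{1665} = - \frac{1493}{3754} + \left(-104 - 63^{3}\right) \frac{1}{1665} = - \frac{1493}{3754} + \left(-104 - 250047\right) \frac{1}{1665} = - \frac{1493}{3754} - \frac{250151}{1665} = - \frac{941552699}{6250410}$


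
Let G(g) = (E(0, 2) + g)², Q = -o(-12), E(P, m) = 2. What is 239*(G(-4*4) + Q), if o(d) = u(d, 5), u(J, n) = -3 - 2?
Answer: 48039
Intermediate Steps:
u(J, n) = -5
o(d) = -5
Q = 5 (Q = -1*(-5) = 5)
G(g) = (2 + g)²
239*(G(-4*4) + Q) = 239*((2 - 4*4)² + 5) = 239*((2 - 16)² + 5) = 239*((-14)² + 5) = 239*(196 + 5) = 239*201 = 48039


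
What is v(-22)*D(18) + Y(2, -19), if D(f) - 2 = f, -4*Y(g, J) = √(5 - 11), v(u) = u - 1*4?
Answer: -520 - I*√6/4 ≈ -520.0 - 0.61237*I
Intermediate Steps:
v(u) = -4 + u (v(u) = u - 4 = -4 + u)
Y(g, J) = -I*√6/4 (Y(g, J) = -√(5 - 11)/4 = -I*√6/4)
D(f) = 2 + f
v(-22)*D(18) + Y(2, -19) = (-4 - 22)*(2 + 18) - I*√6/4 = -26*20 - I*√6/4 = -520 - I*√6/4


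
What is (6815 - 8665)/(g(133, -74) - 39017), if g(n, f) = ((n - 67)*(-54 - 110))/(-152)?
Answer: 3515/73997 ≈ 0.047502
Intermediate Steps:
g(n, f) = -2747/38 + 41*n/38 (g(n, f) = ((-67 + n)*(-164))*(-1/152) = (10988 - 164*n)*(-1/152) = -2747/38 + 41*n/38)
(6815 - 8665)/(g(133, -74) - 39017) = (6815 - 8665)/((-2747/38 + (41/38)*133) - 39017) = -1850/((-2747/38 + 287/2) - 39017) = -1850/(1353/19 - 39017) = -1850/(-739970/19) = -1850*(-19/739970) = 3515/73997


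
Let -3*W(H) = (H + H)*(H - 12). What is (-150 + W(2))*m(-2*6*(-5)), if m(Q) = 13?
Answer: -5330/3 ≈ -1776.7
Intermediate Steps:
W(H) = -2*H*(-12 + H)/3 (W(H) = -(H + H)*(H - 12)/3 = -2*H*(-12 + H)/3)
(-150 + W(2))*m(-2*6*(-5)) = (-150 + (⅔)*2*(12 - 1*2))*13 = (-150 + (⅔)*2*(12 - 2))*13 = (-150 + (⅔)*2*10)*13 = (-150 + 40/3)*13 = -410/3*13 = -5330/3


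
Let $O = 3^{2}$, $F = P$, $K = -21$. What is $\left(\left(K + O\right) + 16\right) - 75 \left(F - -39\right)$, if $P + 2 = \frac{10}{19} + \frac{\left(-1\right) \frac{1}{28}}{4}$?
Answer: $- \frac{5979263}{2128} \approx -2809.8$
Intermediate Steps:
$P = - \frac{3155}{2128}$ ($P = -2 + \left(\frac{10}{19} + \frac{\left(-1\right) \frac{1}{28}}{4}\right) = -2 + \left(10 \cdot \frac{1}{19} + \left(-1\right) \frac{1}{28} \cdot \frac{1}{4}\right) = -2 + \left(\frac{10}{19} - \frac{1}{112}\right) = -2 + \frac{1101}{2128} = - \frac{3155}{2128} \approx -1.4826$)
$F = - \frac{3155}{2128} \approx -1.4826$
$O = 9$
$\left(\left(K + O\right) + 16\right) - 75 \left(F - -39\right) = \left(\left(-21 + 9\right) + 16\right) - 75 \left(- \frac{3155}{2128} - -39\right) = \left(-12 + 16\right) - 75 \left(- \frac{3155}{2128} + 39\right) = 4 - \frac{5987775}{2128} = - \frac{5979263}{2128}$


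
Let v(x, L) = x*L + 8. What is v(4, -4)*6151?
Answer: -49208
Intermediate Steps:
v(x, L) = 8 + L*x (v(x, L) = L*x + 8 = 8 + L*x)
v(4, -4)*6151 = (8 - 4*4)*6151 = (8 - 16)*6151 = -8*6151 = -49208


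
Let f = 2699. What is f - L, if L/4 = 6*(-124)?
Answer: 5675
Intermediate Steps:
L = -2976 (L = 4*(6*(-124)) = 4*(-744) = -2976)
f - L = 2699 - 1*(-2976) = 2699 + 2976 = 5675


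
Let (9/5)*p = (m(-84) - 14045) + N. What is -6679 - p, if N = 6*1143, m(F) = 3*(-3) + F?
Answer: -23711/9 ≈ -2634.6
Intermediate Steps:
m(F) = -9 + F
N = 6858
p = -36400/9 (p = 5*(((-9 - 84) - 14045) + 6858)/9 = 5*((-93 - 14045) + 6858)/9 = 5*(-14138 + 6858)/9 = (5/9)*(-7280) = -36400/9 ≈ -4044.4)
-6679 - p = -6679 - 1*(-36400/9) = -6679 + 36400/9 = -23711/9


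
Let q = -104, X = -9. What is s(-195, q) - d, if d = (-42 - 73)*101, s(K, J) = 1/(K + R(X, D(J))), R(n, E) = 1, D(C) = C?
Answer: 2253309/194 ≈ 11615.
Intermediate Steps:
s(K, J) = 1/(1 + K) (s(K, J) = 1/(K + 1) = 1/(1 + K))
d = -11615 (d = -115*101 = -11615)
s(-195, q) - d = 1/(1 - 195) - 1*(-11615) = 1/(-194) + 11615 = -1/194 + 11615 = 2253309/194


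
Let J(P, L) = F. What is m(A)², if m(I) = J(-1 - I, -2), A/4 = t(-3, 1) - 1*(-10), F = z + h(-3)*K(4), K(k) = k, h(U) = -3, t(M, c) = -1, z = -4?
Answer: 256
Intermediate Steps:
F = -16 (F = -4 - 3*4 = -4 - 12 = -16)
A = 36 (A = 4*(-1 - 1*(-10)) = 4*(-1 + 10) = 4*9 = 36)
J(P, L) = -16
m(I) = -16
m(A)² = (-16)² = 256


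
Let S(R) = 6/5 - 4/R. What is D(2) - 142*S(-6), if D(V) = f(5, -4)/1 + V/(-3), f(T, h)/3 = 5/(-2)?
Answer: -8197/30 ≈ -273.23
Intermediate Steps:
S(R) = 6/5 - 4/R (S(R) = 6*(⅕) - 4/R = 6/5 - 4/R)
f(T, h) = -15/2 (f(T, h) = 3*(5/(-2)) = 3*(5*(-½)) = 3*(-5/2) = -15/2)
D(V) = -15/2 - V/3 (D(V) = -15/2/1 + V/(-3) = -15/2*1 + V*(-⅓) = -15/2 - V/3)
D(2) - 142*S(-6) = (-15/2 - ⅓*2) - 142*(6/5 - 4/(-6)) = (-15/2 - ⅔) - 142*(6/5 - 4*(-⅙)) = -49/6 - 142*(6/5 + ⅔) = -49/6 - 142*28/15 = -49/6 - 3976/15 = -8197/30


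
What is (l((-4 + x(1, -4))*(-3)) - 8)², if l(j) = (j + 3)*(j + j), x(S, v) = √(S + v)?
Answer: 10072 - 96552*I*√3 ≈ 10072.0 - 1.6723e+5*I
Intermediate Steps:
l(j) = 2*j*(3 + j) (l(j) = (3 + j)*(2*j) = 2*j*(3 + j))
(l((-4 + x(1, -4))*(-3)) - 8)² = (2*((-4 + √(1 - 4))*(-3))*(3 + (-4 + √(1 - 4))*(-3)) - 8)² = (2*((-4 + √(-3))*(-3))*(3 + (-4 + √(-3))*(-3)) - 8)² = (2*((-4 + I*√3)*(-3))*(3 + (-4 + I*√3)*(-3)) - 8)² = (2*(12 - 3*I*√3)*(3 + (12 - 3*I*√3)) - 8)² = (2*(12 - 3*I*√3)*(15 - 3*I*√3) - 8)² = (-8 + 2*(12 - 3*I*√3)*(15 - 3*I*√3))²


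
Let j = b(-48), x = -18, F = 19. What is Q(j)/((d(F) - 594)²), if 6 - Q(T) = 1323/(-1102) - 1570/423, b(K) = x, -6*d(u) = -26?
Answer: 5086645/162082123634 ≈ 3.1383e-5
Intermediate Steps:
d(u) = 13/3 (d(u) = -⅙*(-26) = 13/3)
b(K) = -18
j = -18
Q(T) = 5086645/466146 (Q(T) = 6 - (1323/(-1102) - 1570/423) = 6 - (1323*(-1/1102) - 1570*1/423) = 6 - (-1323/1102 - 1570/423) = 6 - 1*(-2289769/466146) = 6 + 2289769/466146 = 5086645/466146)
Q(j)/((d(F) - 594)²) = 5086645/(466146*((13/3 - 594)²)) = 5086645/(466146*((-1769/3)²)) = 5086645/(466146*(3129361/9)) = (5086645/466146)*(9/3129361) = 5086645/162082123634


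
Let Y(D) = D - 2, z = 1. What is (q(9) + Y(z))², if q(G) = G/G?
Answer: 0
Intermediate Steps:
q(G) = 1
Y(D) = -2 + D
(q(9) + Y(z))² = (1 + (-2 + 1))² = (1 - 1)² = 0² = 0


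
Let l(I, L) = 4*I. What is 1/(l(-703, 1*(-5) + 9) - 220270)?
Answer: -1/223082 ≈ -4.4827e-6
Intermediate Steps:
1/(l(-703, 1*(-5) + 9) - 220270) = 1/(4*(-703) - 220270) = 1/(-2812 - 220270) = 1/(-223082) = -1/223082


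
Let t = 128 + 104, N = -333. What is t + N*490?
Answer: -162938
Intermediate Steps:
t = 232
t + N*490 = 232 - 333*490 = 232 - 163170 = -162938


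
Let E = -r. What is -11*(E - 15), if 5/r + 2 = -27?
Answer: 4730/29 ≈ 163.10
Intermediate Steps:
r = -5/29 (r = 5/(-2 - 27) = 5/(-29) = 5*(-1/29) = -5/29 ≈ -0.17241)
E = 5/29 (E = -1*(-5/29) = 5/29 ≈ 0.17241)
-11*(E - 15) = -11*(5/29 - 15) = -11*(-430/29) = 4730/29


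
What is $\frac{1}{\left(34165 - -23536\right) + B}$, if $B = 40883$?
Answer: $\frac{1}{98584} \approx 1.0144 \cdot 10^{-5}$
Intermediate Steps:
$\frac{1}{\left(34165 - -23536\right) + B} = \frac{1}{\left(34165 - -23536\right) + 40883} = \frac{1}{\left(34165 + 23536\right) + 40883} = \frac{1}{57701 + 40883} = \frac{1}{98584}$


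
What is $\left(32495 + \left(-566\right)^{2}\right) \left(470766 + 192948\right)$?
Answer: $234192148614$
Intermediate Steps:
$\left(32495 + \left(-566\right)^{2}\right) \left(470766 + 192948\right) = \left(32495 + 320356\right) 663714 = 352851 \cdot 663714 = 234192148614$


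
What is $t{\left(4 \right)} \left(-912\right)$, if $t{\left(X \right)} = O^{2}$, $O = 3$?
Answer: $-8208$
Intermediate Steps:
$t{\left(X \right)} = 9$ ($t{\left(X \right)} = 3^{2} = 9$)
$t{\left(4 \right)} \left(-912\right) = 9 \left(-912\right) = -8208$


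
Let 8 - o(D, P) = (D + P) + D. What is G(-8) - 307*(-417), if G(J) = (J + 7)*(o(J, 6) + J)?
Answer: 128009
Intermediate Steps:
o(D, P) = 8 - P - 2*D (o(D, P) = 8 - ((D + P) + D) = 8 - (P + 2*D) = 8 + (-P - 2*D) = 8 - P - 2*D)
G(J) = (2 - J)*(7 + J) (G(J) = (J + 7)*((8 - 1*6 - 2*J) + J) = (7 + J)*((8 - 6 - 2*J) + J) = (7 + J)*((2 - 2*J) + J) = (7 + J)*(2 - J) = (2 - J)*(7 + J))
G(-8) - 307*(-417) = (14 - 1*(-8)² - 5*(-8)) - 307*(-417) = (14 - 1*64 + 40) + 128019 = (14 - 64 + 40) + 128019 = -10 + 128019 = 128009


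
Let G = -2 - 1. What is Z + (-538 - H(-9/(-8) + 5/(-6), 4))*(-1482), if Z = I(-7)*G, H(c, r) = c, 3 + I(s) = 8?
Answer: 3190933/4 ≈ 7.9773e+5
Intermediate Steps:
G = -3
I(s) = 5 (I(s) = -3 + 8 = 5)
Z = -15 (Z = 5*(-3) = -15)
Z + (-538 - H(-9/(-8) + 5/(-6), 4))*(-1482) = -15 + (-538 - (-9/(-8) + 5/(-6)))*(-1482) = -15 + (-538 - (-9*(-⅛) + 5*(-⅙)))*(-1482) = -15 + (-538 - (9/8 - ⅚))*(-1482) = -15 + (-538 - 1*7/24)*(-1482) = -15 + (-538 - 7/24)*(-1482) = -15 - 12919/24*(-1482) = -15 + 3190993/4 = 3190933/4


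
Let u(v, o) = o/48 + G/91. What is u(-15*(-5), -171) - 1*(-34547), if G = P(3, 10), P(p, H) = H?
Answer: 50295405/1456 ≈ 34544.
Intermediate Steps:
G = 10
u(v, o) = 10/91 + o/48 (u(v, o) = o/48 + 10/91 = 10/91 + o/48)
u(-15*(-5), -171) - 1*(-34547) = (10/91 + (1/48)*(-171)) - 1*(-34547) = (10/91 - 57/16) + 34547 = -5027/1456 + 34547 = 50295405/1456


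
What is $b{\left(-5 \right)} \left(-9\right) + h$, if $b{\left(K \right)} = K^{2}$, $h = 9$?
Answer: $-216$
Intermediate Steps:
$b{\left(-5 \right)} \left(-9\right) + h = \left(-5\right)^{2} \left(-9\right) + 9 = 25 \left(-9\right) + 9 = -225 + 9 = -216$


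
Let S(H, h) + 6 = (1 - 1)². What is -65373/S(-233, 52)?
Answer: 21791/2 ≈ 10896.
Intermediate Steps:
S(H, h) = -6 (S(H, h) = -6 + (1 - 1)² = -6 + 0² = -6 + 0 = -6)
-65373/S(-233, 52) = -65373/(-6) = -65373*(-⅙) = 21791/2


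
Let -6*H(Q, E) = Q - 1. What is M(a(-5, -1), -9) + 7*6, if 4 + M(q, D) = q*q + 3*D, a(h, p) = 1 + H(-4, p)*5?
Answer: 1357/36 ≈ 37.694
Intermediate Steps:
H(Q, E) = ⅙ - Q/6 (H(Q, E) = -(Q - 1)/6 = -(-1 + Q)/6 = ⅙ - Q/6)
a(h, p) = 31/6 (a(h, p) = 1 + (⅙ - ⅙*(-4))*5 = 1 + (⅙ + ⅔)*5 = 1 + (⅚)*5 = 1 + 25/6 = 31/6)
M(q, D) = -4 + q² + 3*D (M(q, D) = -4 + (q*q + 3*D) = -4 + (q² + 3*D) = -4 + q² + 3*D)
M(a(-5, -1), -9) + 7*6 = (-4 + (31/6)² + 3*(-9)) + 7*6 = (-4 + 961/36 - 27) + 42 = -155/36 + 42 = 1357/36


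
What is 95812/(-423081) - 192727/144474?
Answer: -31793824925/20374734798 ≈ -1.5605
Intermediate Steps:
95812/(-423081) - 192727/144474 = 95812*(-1/423081) - 192727*1/144474 = -95812/423081 - 192727/144474 = -31793824925/20374734798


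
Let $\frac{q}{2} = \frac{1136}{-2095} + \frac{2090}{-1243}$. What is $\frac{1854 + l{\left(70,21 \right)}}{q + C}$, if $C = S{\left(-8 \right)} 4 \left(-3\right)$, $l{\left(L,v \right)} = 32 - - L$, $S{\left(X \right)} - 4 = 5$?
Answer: $- \frac{115763415}{6655054} \approx -17.395$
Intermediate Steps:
$S{\left(X \right)} = 9$ ($S{\left(X \right)} = 4 + 5 = 9$)
$q = - \frac{1052836}{236735}$ ($q = 2 \left(\frac{1136}{-2095} + \frac{2090}{-1243}\right) = 2 \left(1136 \left(- \frac{1}{2095}\right) + 2090 \left(- \frac{1}{1243}\right)\right) = 2 \left(- \frac{1136}{2095} - \frac{190}{113}\right) = 2 \left(- \frac{526418}{236735}\right) = - \frac{1052836}{236735} \approx -4.4473$)
$l{\left(L,v \right)} = 32 + L$
$C = -108$ ($C = 9 \cdot 4 \left(-3\right) = 9 \left(-12\right) = -108$)
$\frac{1854 + l{\left(70,21 \right)}}{q + C} = \frac{1854 + \left(32 + 70\right)}{- \frac{1052836}{236735} - 108} = \frac{1854 + 102}{- \frac{26620216}{236735}} = 1956 \left(- \frac{236735}{26620216}\right) = - \frac{115763415}{6655054}$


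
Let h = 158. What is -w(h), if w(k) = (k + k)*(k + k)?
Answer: -99856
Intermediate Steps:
w(k) = 4*k² (w(k) = (2*k)*(2*k) = 4*k²)
-w(h) = -4*158² = -4*24964 = -1*99856 = -99856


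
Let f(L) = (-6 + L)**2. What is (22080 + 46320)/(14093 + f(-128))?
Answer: 7600/3561 ≈ 2.1342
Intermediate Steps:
(22080 + 46320)/(14093 + f(-128)) = (22080 + 46320)/(14093 + (-6 - 128)**2) = 68400/(14093 + (-134)**2) = 68400/(14093 + 17956) = 68400/32049 = 68400*(1/32049) = 7600/3561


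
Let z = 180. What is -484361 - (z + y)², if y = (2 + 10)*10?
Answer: -574361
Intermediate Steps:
y = 120 (y = 12*10 = 120)
-484361 - (z + y)² = -484361 - (180 + 120)² = -484361 - 1*300² = -484361 - 1*90000 = -484361 - 90000 = -574361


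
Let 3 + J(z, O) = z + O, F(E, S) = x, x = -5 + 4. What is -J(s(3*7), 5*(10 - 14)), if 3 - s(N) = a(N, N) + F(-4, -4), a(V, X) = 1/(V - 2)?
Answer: 362/19 ≈ 19.053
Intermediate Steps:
a(V, X) = 1/(-2 + V)
x = -1
F(E, S) = -1
s(N) = 4 - 1/(-2 + N) (s(N) = 3 - (1/(-2 + N) - 1) = 3 - (-1 + 1/(-2 + N)) = 3 + (1 - 1/(-2 + N)) = 4 - 1/(-2 + N))
J(z, O) = -3 + O + z (J(z, O) = -3 + (z + O) = -3 + (O + z) = -3 + O + z)
-J(s(3*7), 5*(10 - 14)) = -(-3 + 5*(10 - 14) + (-9 + 4*(3*7))/(-2 + 3*7)) = -(-3 + 5*(-4) + (-9 + 4*21)/(-2 + 21)) = -(-3 - 20 + (-9 + 84)/19) = -(-3 - 20 + (1/19)*75) = -(-3 - 20 + 75/19) = -1*(-362/19) = 362/19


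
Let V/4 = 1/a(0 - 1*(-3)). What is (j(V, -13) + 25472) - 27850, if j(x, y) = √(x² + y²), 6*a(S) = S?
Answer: -2378 + √233 ≈ -2362.7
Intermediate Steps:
a(S) = S/6
V = 8 (V = 4/(((0 - 1*(-3))/6)) = 4/(((0 + 3)/6)) = 4/(((⅙)*3)) = 4/(½) = 4*2 = 8)
(j(V, -13) + 25472) - 27850 = (√(8² + (-13)²) + 25472) - 27850 = (√(64 + 169) + 25472) - 27850 = (√233 + 25472) - 27850 = (25472 + √233) - 27850 = -2378 + √233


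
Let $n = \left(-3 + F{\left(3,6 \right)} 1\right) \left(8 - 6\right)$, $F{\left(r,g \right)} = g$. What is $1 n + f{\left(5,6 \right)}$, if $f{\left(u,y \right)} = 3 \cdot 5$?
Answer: $21$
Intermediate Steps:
$f{\left(u,y \right)} = 15$
$n = 6$ ($n = \left(-3 + 6 \cdot 1\right) \left(8 - 6\right) = \left(-3 + 6\right) 2 = 3 \cdot 2 = 6$)
$1 n + f{\left(5,6 \right)} = 1 \cdot 6 + 15 = 6 + 15 = 21$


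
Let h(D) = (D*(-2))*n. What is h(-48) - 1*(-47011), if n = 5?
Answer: 47491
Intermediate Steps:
h(D) = -10*D (h(D) = (D*(-2))*5 = -2*D*5 = -10*D)
h(-48) - 1*(-47011) = -10*(-48) - 1*(-47011) = 480 + 47011 = 47491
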